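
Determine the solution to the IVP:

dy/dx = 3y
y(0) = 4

General solution: y = Ce^(3x)
Applying IC y(0) = 4:
Particular solution: y = 4e^(3x)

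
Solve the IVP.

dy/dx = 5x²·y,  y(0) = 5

General solution: y = Ce^(5x³/3)
Applying IC y(0) = 5:
Particular solution: y = 5e^(5x³/3)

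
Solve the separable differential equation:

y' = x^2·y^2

Separating variables and integrating:
-1/y = x^3/3 + C

General solution: y^-1 = (-1/3)x^3 + C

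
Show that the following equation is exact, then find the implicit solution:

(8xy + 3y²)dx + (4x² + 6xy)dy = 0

Verify exactness: ∂M/∂y = ∂N/∂x ✓
Find F(x,y) such that ∂F/∂x = M, ∂F/∂y = N
Solution: 4x²y + 3xy² = C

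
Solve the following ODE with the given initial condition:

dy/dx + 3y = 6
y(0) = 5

General solution: y = 2 + Ce^(-3x)
Applying y(0) = 5: C = 5 - 2 = 3
Particular solution: y = 2 + 3e^(-3x)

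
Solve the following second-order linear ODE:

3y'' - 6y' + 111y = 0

Characteristic equation: 3r² - 6r + 111 = 0
Divide by 3: r² - 2r + 37 = 0
Roots: r = 1 ± 6i (complex conjugates)
General solution: y = e^x(C₁cos(6x) + C₂sin(6x))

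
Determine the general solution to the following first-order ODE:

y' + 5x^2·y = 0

Using integrating factor method:

General solution: y = Ce^(-5x^3/3)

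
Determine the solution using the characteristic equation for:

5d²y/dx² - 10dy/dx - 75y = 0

Characteristic equation: 5r² - 10r - 75 = 0
Divide by 5: r² - 2r - 15 = 0
Roots: r = 5, -3 (distinct real)
General solution: y = C₁e^(5x) + C₂e^(-3x)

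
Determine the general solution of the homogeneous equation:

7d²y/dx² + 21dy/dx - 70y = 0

Characteristic equation: 7r² + 21r - 70 = 0
Divide by 7: r² + 3r - 10 = 0
Roots: r = 2, -5 (distinct real)
General solution: y = C₁e^(2x) + C₂e^(-5x)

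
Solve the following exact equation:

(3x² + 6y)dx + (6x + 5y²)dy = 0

Verify exactness: ∂M/∂y = ∂N/∂x ✓
Find F(x,y) such that ∂F/∂x = M, ∂F/∂y = N
Solution: x³ + 6xy + 5y³/3 = C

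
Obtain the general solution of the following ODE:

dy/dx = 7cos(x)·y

Separating variables and integrating:
ln|y| = 7sin(x) + C

General solution: y = Ce^(7sin(x))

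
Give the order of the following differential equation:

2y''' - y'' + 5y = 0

The order is 3 (highest derivative is of order 3).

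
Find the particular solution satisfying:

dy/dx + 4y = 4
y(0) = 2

General solution: y = 1 + Ce^(-4x)
Applying y(0) = 2: C = 2 - 1 = 1
Particular solution: y = 1 + e^(-4x)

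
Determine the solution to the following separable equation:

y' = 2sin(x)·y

Separating variables and integrating:
ln|y| = -2cos(x) + C

General solution: y = Ce^(-2cos(x))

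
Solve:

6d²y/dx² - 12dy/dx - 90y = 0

Characteristic equation: 6r² - 12r - 90 = 0
Divide by 6: r² - 2r - 15 = 0
Roots: r = 5, -3 (distinct real)
General solution: y = C₁e^(5x) + C₂e^(-3x)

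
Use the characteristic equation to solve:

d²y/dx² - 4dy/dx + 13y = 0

Characteristic equation: r² - 4r + 13 = 0
Roots: r = 2 ± 3i (complex conjugates)
General solution: y = e^(2x)(C₁cos(3x) + C₂sin(3x))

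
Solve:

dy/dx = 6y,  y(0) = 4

General solution: y = Ce^(6x)
Applying IC y(0) = 4:
Particular solution: y = 4e^(6x)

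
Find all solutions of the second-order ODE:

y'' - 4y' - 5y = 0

Characteristic equation: r² - 4r - 5 = 0
Roots: r = 5, -1 (distinct real)
General solution: y = C₁e^(5x) + C₂e^(-x)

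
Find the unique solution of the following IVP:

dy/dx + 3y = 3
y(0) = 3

General solution: y = 1 + Ce^(-3x)
Applying y(0) = 3: C = 3 - 1 = 2
Particular solution: y = 1 + 2e^(-3x)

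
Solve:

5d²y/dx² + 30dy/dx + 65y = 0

Characteristic equation: 5r² + 30r + 65 = 0
Divide by 5: r² + 6r + 13 = 0
Roots: r = -3 ± 2i (complex conjugates)
General solution: y = e^(-3x)(C₁cos(2x) + C₂sin(2x))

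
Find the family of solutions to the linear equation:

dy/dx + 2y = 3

Using integrating factor method:

General solution: y = 3/2 + Ce^(-2x)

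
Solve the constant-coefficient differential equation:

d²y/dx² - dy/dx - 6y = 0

Characteristic equation: r² - r - 6 = 0
Roots: r = 3, -2 (distinct real)
General solution: y = C₁e^(3x) + C₂e^(-2x)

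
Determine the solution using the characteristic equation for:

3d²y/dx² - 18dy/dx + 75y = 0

Characteristic equation: 3r² - 18r + 75 = 0
Divide by 3: r² - 6r + 25 = 0
Roots: r = 3 ± 4i (complex conjugates)
General solution: y = e^(3x)(C₁cos(4x) + C₂sin(4x))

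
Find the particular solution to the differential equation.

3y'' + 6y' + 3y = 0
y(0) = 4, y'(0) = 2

General solution: y = (C₁ + C₂x)e^(-x)
Repeated root r = -1
Applying ICs: C₁ = 4, C₂ = 6
Particular solution: y = (4 + 6x)e^(-x)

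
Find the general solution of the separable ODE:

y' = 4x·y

Separating variables and integrating:
ln|y| = 2x^2 + C

General solution: y = Ce^(2x^2)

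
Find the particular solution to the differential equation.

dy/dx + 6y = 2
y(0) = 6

General solution: y = 1/3 + Ce^(-6x)
Applying y(0) = 6: C = 6 - 1/3 = 17/3
Particular solution: y = 1/3 + (17/3)e^(-6x)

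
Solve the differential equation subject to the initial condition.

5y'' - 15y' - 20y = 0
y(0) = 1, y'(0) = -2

General solution: y = C₁e^(4x) + C₂e^(-x)
Applying ICs: C₁ = -1/5, C₂ = 6/5
Particular solution: y = -(1/5)e^(4x) + (6/5)e^(-x)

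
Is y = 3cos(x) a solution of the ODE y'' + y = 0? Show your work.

Verification:
y'' = -3cos(x)
y'' + y = 0 ✓

Yes, it is a solution.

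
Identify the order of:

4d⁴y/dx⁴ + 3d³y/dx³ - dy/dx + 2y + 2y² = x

The order is 4 (highest derivative is of order 4).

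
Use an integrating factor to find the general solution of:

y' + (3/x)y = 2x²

Using integrating factor method:

General solution: y = (1/3)x^3 + Cx^(-3)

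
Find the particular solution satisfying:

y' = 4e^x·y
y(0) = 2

General solution: y = Ce^(4e^x)
Applying IC y(0) = 2:
Particular solution: y = 2e^(4(e^x - 1))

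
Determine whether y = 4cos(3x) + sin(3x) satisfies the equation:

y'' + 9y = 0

Verification:
y'' = -36cos(3x) - 9sin(3x)
y'' + 9y = 0 ✓

Yes, it is a solution.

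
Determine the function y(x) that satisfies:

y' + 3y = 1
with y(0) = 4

General solution: y = 1/3 + Ce^(-3x)
Applying y(0) = 4: C = 4 - 1/3 = 11/3
Particular solution: y = 1/3 + (11/3)e^(-3x)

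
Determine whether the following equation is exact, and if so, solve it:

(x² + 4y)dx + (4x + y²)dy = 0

Verify exactness: ∂M/∂y = ∂N/∂x ✓
Find F(x,y) such that ∂F/∂x = M, ∂F/∂y = N
Solution: x³/3 + 4xy + y³/3 = C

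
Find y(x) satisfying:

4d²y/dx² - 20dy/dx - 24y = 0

Characteristic equation: 4r² - 20r - 24 = 0
Divide by 4: r² - 5r - 6 = 0
Roots: r = 6, -1 (distinct real)
General solution: y = C₁e^(6x) + C₂e^(-x)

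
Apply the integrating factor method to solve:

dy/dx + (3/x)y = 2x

Using integrating factor method:

General solution: y = (2/5)x^2 + Cx^(-3)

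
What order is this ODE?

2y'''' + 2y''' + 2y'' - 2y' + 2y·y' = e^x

The order is 4 (highest derivative is of order 4).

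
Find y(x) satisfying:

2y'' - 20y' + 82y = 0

Characteristic equation: 2r² - 20r + 82 = 0
Divide by 2: r² - 10r + 41 = 0
Roots: r = 5 ± 4i (complex conjugates)
General solution: y = e^(5x)(C₁cos(4x) + C₂sin(4x))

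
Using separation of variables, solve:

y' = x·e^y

Separating variables and integrating:
-e^(-y) = x²/2 + C

General solution: y = -ln(C - x²/2)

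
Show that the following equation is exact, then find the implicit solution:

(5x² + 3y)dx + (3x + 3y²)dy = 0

Verify exactness: ∂M/∂y = ∂N/∂x ✓
Find F(x,y) such that ∂F/∂x = M, ∂F/∂y = N
Solution: 5x³/3 + 3xy + y³ = C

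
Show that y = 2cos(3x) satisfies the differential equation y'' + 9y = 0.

Verification:
y'' = -18cos(3x)
y'' + 9y = 0 ✓

Yes, it is a solution.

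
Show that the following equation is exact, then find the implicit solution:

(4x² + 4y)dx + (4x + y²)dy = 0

Verify exactness: ∂M/∂y = ∂N/∂x ✓
Find F(x,y) such that ∂F/∂x = M, ∂F/∂y = N
Solution: 4x³/3 + 4xy + y³/3 = C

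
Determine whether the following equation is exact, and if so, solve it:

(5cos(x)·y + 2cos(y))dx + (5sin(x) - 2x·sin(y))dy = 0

Verify exactness: ∂M/∂y = ∂N/∂x ✓
Find F(x,y) such that ∂F/∂x = M, ∂F/∂y = N
Solution: 5sin(x)·y + 2x·cos(y) = C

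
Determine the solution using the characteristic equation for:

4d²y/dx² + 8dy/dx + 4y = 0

Characteristic equation: 4r² + 8r + 4 = 0
Divide by 4: r² + 2r + 1 = 0
Factored: (r + 1)² = 0
Repeated root: r = -1
General solution: y = (C₁ + C₂x)e^(-x)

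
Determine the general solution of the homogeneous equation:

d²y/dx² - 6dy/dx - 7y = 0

Characteristic equation: r² - 6r - 7 = 0
Roots: r = 7, -1 (distinct real)
General solution: y = C₁e^(7x) + C₂e^(-x)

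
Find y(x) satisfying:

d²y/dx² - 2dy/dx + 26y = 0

Characteristic equation: r² - 2r + 26 = 0
Roots: r = 1 ± 5i (complex conjugates)
General solution: y = e^x(C₁cos(5x) + C₂sin(5x))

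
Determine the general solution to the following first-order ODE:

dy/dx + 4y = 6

Using integrating factor method:

General solution: y = 3/2 + Ce^(-4x)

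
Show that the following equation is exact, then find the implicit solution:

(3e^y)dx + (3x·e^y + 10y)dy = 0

Verify exactness: ∂M/∂y = ∂N/∂x ✓
Find F(x,y) such that ∂F/∂x = M, ∂F/∂y = N
Solution: 3x·e^y + 5y² = C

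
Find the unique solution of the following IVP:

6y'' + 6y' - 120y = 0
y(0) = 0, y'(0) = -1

General solution: y = C₁e^(4x) + C₂e^(-5x)
Applying ICs: C₁ = -1/9, C₂ = 1/9
Particular solution: y = -(1/9)e^(4x) + (1/9)e^(-5x)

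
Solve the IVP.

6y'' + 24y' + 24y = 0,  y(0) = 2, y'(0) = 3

General solution: y = (C₁ + C₂x)e^(-2x)
Repeated root r = -2
Applying ICs: C₁ = 2, C₂ = 7
Particular solution: y = (2 + 7x)e^(-2x)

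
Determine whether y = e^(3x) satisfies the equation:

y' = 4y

Verification:
y = e^(3x)
y' = 3e^(3x)
But 4y = 4e^(3x)
y' ≠ 4y — the derivative does not match

No, it is not a solution.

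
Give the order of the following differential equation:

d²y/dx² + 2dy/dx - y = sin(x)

The order is 2 (highest derivative is of order 2).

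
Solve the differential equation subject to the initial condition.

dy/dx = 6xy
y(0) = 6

General solution: y = Ce^(3x²)
Applying IC y(0) = 6:
Particular solution: y = 6e^(3x²)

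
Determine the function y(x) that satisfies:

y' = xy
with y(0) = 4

General solution: y = Ce^(x²/2)
Applying IC y(0) = 4:
Particular solution: y = 4e^(x²/2)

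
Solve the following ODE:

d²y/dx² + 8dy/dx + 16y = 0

Characteristic equation: r² + 8r + 16 = 0
Factored: (r + 4)² = 0
Repeated root: r = -4
General solution: y = (C₁ + C₂x)e^(-4x)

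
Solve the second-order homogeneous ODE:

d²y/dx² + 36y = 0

Characteristic equation: r² + 36 = 0
Roots: r = ±6i (complex conjugates)
General solution: y = C₁cos(6x) + C₂sin(6x)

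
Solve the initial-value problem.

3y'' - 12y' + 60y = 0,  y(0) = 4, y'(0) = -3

General solution: y = e^(2x)(C₁cos(4x) + C₂sin(4x))
Complex roots r = 2 ± 4i
Applying ICs: C₁ = 4, C₂ = -11/4
Particular solution: y = e^(2x)(4cos(4x) - (11/4)sin(4x))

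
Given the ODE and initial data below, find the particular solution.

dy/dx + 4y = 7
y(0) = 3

General solution: y = 7/4 + Ce^(-4x)
Applying y(0) = 3: C = 3 - 7/4 = 5/4
Particular solution: y = 7/4 + (5/4)e^(-4x)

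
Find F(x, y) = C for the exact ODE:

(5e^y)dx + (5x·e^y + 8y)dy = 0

Verify exactness: ∂M/∂y = ∂N/∂x ✓
Find F(x,y) such that ∂F/∂x = M, ∂F/∂y = N
Solution: 5x·e^y + 4y² = C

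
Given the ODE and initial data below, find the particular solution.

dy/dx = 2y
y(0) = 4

General solution: y = Ce^(2x)
Applying IC y(0) = 4:
Particular solution: y = 4e^(2x)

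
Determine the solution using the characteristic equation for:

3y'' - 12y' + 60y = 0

Characteristic equation: 3r² - 12r + 60 = 0
Divide by 3: r² - 4r + 20 = 0
Roots: r = 2 ± 4i (complex conjugates)
General solution: y = e^(2x)(C₁cos(4x) + C₂sin(4x))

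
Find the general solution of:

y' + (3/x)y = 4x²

Using integrating factor method:

General solution: y = (2/3)x^3 + Cx^(-3)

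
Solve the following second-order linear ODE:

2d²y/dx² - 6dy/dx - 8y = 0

Characteristic equation: 2r² - 6r - 8 = 0
Divide by 2: r² - 3r - 4 = 0
Roots: r = 4, -1 (distinct real)
General solution: y = C₁e^(4x) + C₂e^(-x)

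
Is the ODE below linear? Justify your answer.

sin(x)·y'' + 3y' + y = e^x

Yes. Linear (y and its derivatives appear to the first power only, no products of y terms)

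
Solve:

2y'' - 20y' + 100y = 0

Characteristic equation: 2r² - 20r + 100 = 0
Divide by 2: r² - 10r + 50 = 0
Roots: r = 5 ± 5i (complex conjugates)
General solution: y = e^(5x)(C₁cos(5x) + C₂sin(5x))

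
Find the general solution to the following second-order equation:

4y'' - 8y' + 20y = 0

Characteristic equation: 4r² - 8r + 20 = 0
Divide by 4: r² - 2r + 5 = 0
Roots: r = 1 ± 2i (complex conjugates)
General solution: y = e^x(C₁cos(2x) + C₂sin(2x))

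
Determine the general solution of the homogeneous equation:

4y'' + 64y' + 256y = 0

Characteristic equation: 4r² + 64r + 256 = 0
Divide by 4: r² + 16r + 64 = 0
Factored: (r + 8)² = 0
Repeated root: r = -8
General solution: y = (C₁ + C₂x)e^(-8x)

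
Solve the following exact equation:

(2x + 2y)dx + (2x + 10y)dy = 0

Verify exactness: ∂M/∂y = ∂N/∂x ✓
Find F(x,y) such that ∂F/∂x = M, ∂F/∂y = N
Solution: x² + 2xy + 5y² = C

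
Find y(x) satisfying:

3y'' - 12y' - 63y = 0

Characteristic equation: 3r² - 12r - 63 = 0
Divide by 3: r² - 4r - 21 = 0
Roots: r = 7, -3 (distinct real)
General solution: y = C₁e^(7x) + C₂e^(-3x)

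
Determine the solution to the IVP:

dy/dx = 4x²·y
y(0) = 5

General solution: y = Ce^(4x³/3)
Applying IC y(0) = 5:
Particular solution: y = 5e^(4x³/3)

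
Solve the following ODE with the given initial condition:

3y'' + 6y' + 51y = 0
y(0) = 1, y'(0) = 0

General solution: y = e^(-x)(C₁cos(4x) + C₂sin(4x))
Complex roots r = -1 ± 4i
Applying ICs: C₁ = 1, C₂ = 1/4
Particular solution: y = e^(-x)(cos(4x) + (1/4)sin(4x))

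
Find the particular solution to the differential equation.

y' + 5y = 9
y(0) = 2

General solution: y = 9/5 + Ce^(-5x)
Applying y(0) = 2: C = 2 - 9/5 = 1/5
Particular solution: y = 9/5 + (1/5)e^(-5x)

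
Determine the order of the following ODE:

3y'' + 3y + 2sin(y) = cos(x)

The order is 2 (highest derivative is of order 2).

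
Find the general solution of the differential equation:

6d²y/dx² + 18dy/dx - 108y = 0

Characteristic equation: 6r² + 18r - 108 = 0
Divide by 6: r² + 3r - 18 = 0
Roots: r = 3, -6 (distinct real)
General solution: y = C₁e^(3x) + C₂e^(-6x)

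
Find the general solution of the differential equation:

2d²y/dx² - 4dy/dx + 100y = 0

Characteristic equation: 2r² - 4r + 100 = 0
Divide by 2: r² - 2r + 50 = 0
Roots: r = 1 ± 7i (complex conjugates)
General solution: y = e^x(C₁cos(7x) + C₂sin(7x))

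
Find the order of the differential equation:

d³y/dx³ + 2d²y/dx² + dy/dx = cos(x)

The order is 3 (highest derivative is of order 3).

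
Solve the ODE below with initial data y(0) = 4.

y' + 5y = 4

General solution: y = 4/5 + Ce^(-5x)
Applying y(0) = 4: C = 4 - 4/5 = 16/5
Particular solution: y = 4/5 + (16/5)e^(-5x)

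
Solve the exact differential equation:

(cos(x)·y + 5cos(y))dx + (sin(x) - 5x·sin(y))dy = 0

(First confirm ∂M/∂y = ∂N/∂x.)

Verify exactness: ∂M/∂y = ∂N/∂x ✓
Find F(x,y) such that ∂F/∂x = M, ∂F/∂y = N
Solution: sin(x)·y + 5x·cos(y) = C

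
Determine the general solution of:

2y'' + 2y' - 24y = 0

Characteristic equation: 2r² + 2r - 24 = 0
Divide by 2: r² + r - 12 = 0
Roots: r = 3, -4 (distinct real)
General solution: y = C₁e^(3x) + C₂e^(-4x)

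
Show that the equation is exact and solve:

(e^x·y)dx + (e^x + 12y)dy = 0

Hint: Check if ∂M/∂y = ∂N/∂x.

Verify exactness: ∂M/∂y = ∂N/∂x ✓
Find F(x,y) such that ∂F/∂x = M, ∂F/∂y = N
Solution: e^x·y + 6y² = C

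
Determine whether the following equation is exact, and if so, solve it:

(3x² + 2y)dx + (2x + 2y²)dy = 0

Verify exactness: ∂M/∂y = ∂N/∂x ✓
Find F(x,y) such that ∂F/∂x = M, ∂F/∂y = N
Solution: x³ + 2xy + 2y³/3 = C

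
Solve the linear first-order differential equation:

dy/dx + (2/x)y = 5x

Using integrating factor method:

General solution: y = (5/4)x^2 + Cx^(-2)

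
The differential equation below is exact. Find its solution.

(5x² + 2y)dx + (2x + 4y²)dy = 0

Verify exactness: ∂M/∂y = ∂N/∂x ✓
Find F(x,y) such that ∂F/∂x = M, ∂F/∂y = N
Solution: 5x³/3 + 2xy + 4y³/3 = C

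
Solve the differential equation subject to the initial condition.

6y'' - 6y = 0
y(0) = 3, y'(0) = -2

General solution: y = C₁e^x + C₂e^(-x)
Applying ICs: C₁ = 1/2, C₂ = 5/2
Particular solution: y = (1/2)e^x + (5/2)e^(-x)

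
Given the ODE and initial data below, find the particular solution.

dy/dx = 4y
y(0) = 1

General solution: y = Ce^(4x)
Applying IC y(0) = 1:
Particular solution: y = e^(4x)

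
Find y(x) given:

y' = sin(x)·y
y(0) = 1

General solution: y = Ce^(-cos(x))
Applying IC y(0) = 1:
Particular solution: y = e^(1-cos(x))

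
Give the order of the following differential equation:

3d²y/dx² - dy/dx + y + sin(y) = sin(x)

The order is 2 (highest derivative is of order 2).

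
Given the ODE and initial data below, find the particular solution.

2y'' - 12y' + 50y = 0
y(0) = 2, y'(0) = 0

General solution: y = e^(3x)(C₁cos(4x) + C₂sin(4x))
Complex roots r = 3 ± 4i
Applying ICs: C₁ = 2, C₂ = -3/2
Particular solution: y = e^(3x)(2cos(4x) - (3/2)sin(4x))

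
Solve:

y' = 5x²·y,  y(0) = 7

General solution: y = Ce^(5x³/3)
Applying IC y(0) = 7:
Particular solution: y = 7e^(5x³/3)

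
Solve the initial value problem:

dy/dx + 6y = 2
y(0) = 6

General solution: y = 1/3 + Ce^(-6x)
Applying y(0) = 6: C = 6 - 1/3 = 17/3
Particular solution: y = 1/3 + (17/3)e^(-6x)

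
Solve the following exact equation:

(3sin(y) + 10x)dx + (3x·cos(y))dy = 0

Verify exactness: ∂M/∂y = ∂N/∂x ✓
Find F(x,y) such that ∂F/∂x = M, ∂F/∂y = N
Solution: 3x·sin(y) + 5x² = C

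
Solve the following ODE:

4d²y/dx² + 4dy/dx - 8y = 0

Characteristic equation: 4r² + 4r - 8 = 0
Divide by 4: r² + r - 2 = 0
Roots: r = 1, -2 (distinct real)
General solution: y = C₁e^x + C₂e^(-2x)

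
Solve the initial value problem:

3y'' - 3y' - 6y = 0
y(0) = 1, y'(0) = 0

General solution: y = C₁e^(2x) + C₂e^(-x)
Applying ICs: C₁ = 1/3, C₂ = 2/3
Particular solution: y = (1/3)e^(2x) + (2/3)e^(-x)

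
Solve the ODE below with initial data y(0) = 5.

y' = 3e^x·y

General solution: y = Ce^(3e^x)
Applying IC y(0) = 5:
Particular solution: y = 5e^(3(e^x - 1))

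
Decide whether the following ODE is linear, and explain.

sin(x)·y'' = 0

Linear (y and its derivatives appear to the first power only, no products of y terms)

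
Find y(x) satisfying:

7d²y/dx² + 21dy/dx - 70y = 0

Characteristic equation: 7r² + 21r - 70 = 0
Divide by 7: r² + 3r - 10 = 0
Roots: r = 2, -5 (distinct real)
General solution: y = C₁e^(2x) + C₂e^(-5x)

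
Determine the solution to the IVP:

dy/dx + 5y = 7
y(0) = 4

General solution: y = 7/5 + Ce^(-5x)
Applying y(0) = 4: C = 4 - 7/5 = 13/5
Particular solution: y = 7/5 + (13/5)e^(-5x)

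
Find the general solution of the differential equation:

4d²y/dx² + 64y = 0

Characteristic equation: 4r² + 64 = 0
Divide by 4: r² + 16 = 0
Roots: r = ±4i (complex conjugates)
General solution: y = C₁cos(4x) + C₂sin(4x)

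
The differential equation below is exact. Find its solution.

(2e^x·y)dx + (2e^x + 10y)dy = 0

Verify exactness: ∂M/∂y = ∂N/∂x ✓
Find F(x,y) such that ∂F/∂x = M, ∂F/∂y = N
Solution: 2e^x·y + 5y² = C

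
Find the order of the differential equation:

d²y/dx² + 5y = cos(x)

The order is 2 (highest derivative is of order 2).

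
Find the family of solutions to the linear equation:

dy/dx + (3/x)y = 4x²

Using integrating factor method:

General solution: y = (2/3)x^3 + Cx^(-3)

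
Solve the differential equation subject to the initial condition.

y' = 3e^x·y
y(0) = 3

General solution: y = Ce^(3e^x)
Applying IC y(0) = 3:
Particular solution: y = 3e^(3(e^x - 1))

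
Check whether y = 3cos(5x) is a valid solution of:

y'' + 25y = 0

Verification:
y'' = -75cos(5x)
y'' + 25y = 0 ✓

Yes, it is a solution.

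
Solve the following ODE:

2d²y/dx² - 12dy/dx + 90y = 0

Characteristic equation: 2r² - 12r + 90 = 0
Divide by 2: r² - 6r + 45 = 0
Roots: r = 3 ± 6i (complex conjugates)
General solution: y = e^(3x)(C₁cos(6x) + C₂sin(6x))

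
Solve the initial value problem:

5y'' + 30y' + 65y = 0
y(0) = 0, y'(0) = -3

General solution: y = e^(-3x)(C₁cos(2x) + C₂sin(2x))
Complex roots r = -3 ± 2i
Applying ICs: C₁ = 0, C₂ = -3/2
Particular solution: y = e^(-3x)(-(3/2)sin(2x))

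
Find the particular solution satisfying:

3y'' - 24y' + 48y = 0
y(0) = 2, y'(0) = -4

General solution: y = (C₁ + C₂x)e^(4x)
Repeated root r = 4
Applying ICs: C₁ = 2, C₂ = -12
Particular solution: y = (2 - 12x)e^(4x)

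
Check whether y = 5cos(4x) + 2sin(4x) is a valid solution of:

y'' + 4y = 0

Verification:
y'' = -80cos(4x) - 32sin(4x)
y'' + 4y ≠ 0 (frequency mismatch: got 16 instead of 4)

No, it is not a solution.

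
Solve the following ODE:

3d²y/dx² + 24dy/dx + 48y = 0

Characteristic equation: 3r² + 24r + 48 = 0
Divide by 3: r² + 8r + 16 = 0
Factored: (r + 4)² = 0
Repeated root: r = -4
General solution: y = (C₁ + C₂x)e^(-4x)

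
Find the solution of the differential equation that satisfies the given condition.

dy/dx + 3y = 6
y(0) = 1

General solution: y = 2 + Ce^(-3x)
Applying y(0) = 1: C = 1 - 2 = -1
Particular solution: y = 2 - e^(-3x)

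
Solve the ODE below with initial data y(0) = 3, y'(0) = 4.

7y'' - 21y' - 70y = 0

General solution: y = C₁e^(5x) + C₂e^(-2x)
Applying ICs: C₁ = 10/7, C₂ = 11/7
Particular solution: y = (10/7)e^(5x) + (11/7)e^(-2x)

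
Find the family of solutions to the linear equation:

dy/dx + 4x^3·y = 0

Using integrating factor method:

General solution: y = Ce^(-x^4)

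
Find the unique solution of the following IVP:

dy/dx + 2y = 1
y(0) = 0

General solution: y = 1/2 + Ce^(-2x)
Applying y(0) = 0: C = 0 - 1/2 = -1/2
Particular solution: y = 1/2 - (1/2)e^(-2x)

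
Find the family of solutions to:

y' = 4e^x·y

Separating variables and integrating:
ln|y| = 4e^x + C

General solution: y = Ce^(4e^x)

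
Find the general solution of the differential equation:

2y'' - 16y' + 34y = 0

Characteristic equation: 2r² - 16r + 34 = 0
Divide by 2: r² - 8r + 17 = 0
Roots: r = 4 ± i (complex conjugates)
General solution: y = e^(4x)(C₁cos(x) + C₂sin(x))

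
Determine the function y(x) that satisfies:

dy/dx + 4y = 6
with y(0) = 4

General solution: y = 3/2 + Ce^(-4x)
Applying y(0) = 4: C = 4 - 3/2 = 5/2
Particular solution: y = 3/2 + (5/2)e^(-4x)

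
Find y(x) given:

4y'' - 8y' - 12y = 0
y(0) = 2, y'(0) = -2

General solution: y = C₁e^(3x) + C₂e^(-x)
Applying ICs: C₁ = 0, C₂ = 2
Particular solution: y = 2e^(-x)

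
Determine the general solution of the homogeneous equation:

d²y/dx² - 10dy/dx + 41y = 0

Characteristic equation: r² - 10r + 41 = 0
Roots: r = 5 ± 4i (complex conjugates)
General solution: y = e^(5x)(C₁cos(4x) + C₂sin(4x))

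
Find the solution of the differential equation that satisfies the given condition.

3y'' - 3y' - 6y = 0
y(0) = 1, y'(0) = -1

General solution: y = C₁e^(2x) + C₂e^(-x)
Applying ICs: C₁ = 0, C₂ = 1
Particular solution: y = e^(-x)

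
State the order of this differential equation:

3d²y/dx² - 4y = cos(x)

The order is 2 (highest derivative is of order 2).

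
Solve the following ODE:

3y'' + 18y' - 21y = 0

Characteristic equation: 3r² + 18r - 21 = 0
Divide by 3: r² + 6r - 7 = 0
Roots: r = 1, -7 (distinct real)
General solution: y = C₁e^x + C₂e^(-7x)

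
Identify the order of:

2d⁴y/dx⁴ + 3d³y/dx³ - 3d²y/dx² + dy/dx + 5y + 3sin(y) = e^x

The order is 4 (highest derivative is of order 4).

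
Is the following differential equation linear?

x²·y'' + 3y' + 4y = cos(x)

Yes. Linear (y and its derivatives appear to the first power only, no products of y terms)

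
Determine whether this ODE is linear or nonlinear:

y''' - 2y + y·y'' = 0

Nonlinear (y·y'' term)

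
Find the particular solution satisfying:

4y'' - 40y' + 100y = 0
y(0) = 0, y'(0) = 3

General solution: y = (C₁ + C₂x)e^(5x)
Repeated root r = 5
Applying ICs: C₁ = 0, C₂ = 3
Particular solution: y = 3xe^(5x)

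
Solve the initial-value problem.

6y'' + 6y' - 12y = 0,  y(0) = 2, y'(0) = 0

General solution: y = C₁e^x + C₂e^(-2x)
Applying ICs: C₁ = 4/3, C₂ = 2/3
Particular solution: y = (4/3)e^x + (2/3)e^(-2x)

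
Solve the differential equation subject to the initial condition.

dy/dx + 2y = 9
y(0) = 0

General solution: y = 9/2 + Ce^(-2x)
Applying y(0) = 0: C = 0 - 9/2 = -9/2
Particular solution: y = 9/2 - (9/2)e^(-2x)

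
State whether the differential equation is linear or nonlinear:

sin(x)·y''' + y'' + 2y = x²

Linear (y and its derivatives appear to the first power only, no products of y terms)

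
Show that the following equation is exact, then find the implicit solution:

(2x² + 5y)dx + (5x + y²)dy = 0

Verify exactness: ∂M/∂y = ∂N/∂x ✓
Find F(x,y) such that ∂F/∂x = M, ∂F/∂y = N
Solution: 2x³/3 + 5xy + y³/3 = C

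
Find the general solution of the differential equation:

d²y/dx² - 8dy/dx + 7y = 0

Characteristic equation: r² - 8r + 7 = 0
Roots: r = 7, 1 (distinct real)
General solution: y = C₁e^(7x) + C₂e^x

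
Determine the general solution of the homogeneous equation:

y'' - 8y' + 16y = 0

Characteristic equation: r² - 8r + 16 = 0
Factored: (r - 4)² = 0
Repeated root: r = 4
General solution: y = (C₁ + C₂x)e^(4x)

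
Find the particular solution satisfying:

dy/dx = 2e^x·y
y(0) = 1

General solution: y = Ce^(2e^x)
Applying IC y(0) = 1:
Particular solution: y = e^(2(e^x - 1))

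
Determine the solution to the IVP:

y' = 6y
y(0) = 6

General solution: y = Ce^(6x)
Applying IC y(0) = 6:
Particular solution: y = 6e^(6x)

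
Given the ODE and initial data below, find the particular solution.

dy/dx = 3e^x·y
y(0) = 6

General solution: y = Ce^(3e^x)
Applying IC y(0) = 6:
Particular solution: y = 6e^(3(e^x - 1))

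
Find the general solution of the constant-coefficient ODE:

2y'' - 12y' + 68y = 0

Characteristic equation: 2r² - 12r + 68 = 0
Divide by 2: r² - 6r + 34 = 0
Roots: r = 3 ± 5i (complex conjugates)
General solution: y = e^(3x)(C₁cos(5x) + C₂sin(5x))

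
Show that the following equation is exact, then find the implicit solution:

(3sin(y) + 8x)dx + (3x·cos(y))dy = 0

Verify exactness: ∂M/∂y = ∂N/∂x ✓
Find F(x,y) such that ∂F/∂x = M, ∂F/∂y = N
Solution: 3x·sin(y) + 4x² = C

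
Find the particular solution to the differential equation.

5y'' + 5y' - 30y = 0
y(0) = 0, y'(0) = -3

General solution: y = C₁e^(2x) + C₂e^(-3x)
Applying ICs: C₁ = -3/5, C₂ = 3/5
Particular solution: y = -(3/5)e^(2x) + (3/5)e^(-3x)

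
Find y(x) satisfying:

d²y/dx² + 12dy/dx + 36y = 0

Characteristic equation: r² + 12r + 36 = 0
Factored: (r + 6)² = 0
Repeated root: r = -6
General solution: y = (C₁ + C₂x)e^(-6x)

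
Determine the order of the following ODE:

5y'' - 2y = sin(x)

The order is 2 (highest derivative is of order 2).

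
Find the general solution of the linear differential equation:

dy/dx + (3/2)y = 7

Using integrating factor method:

General solution: y = 14/3 + Ce^(-3x/2)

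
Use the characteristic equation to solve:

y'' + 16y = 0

Characteristic equation: r² + 16 = 0
Roots: r = ±4i (complex conjugates)
General solution: y = C₁cos(4x) + C₂sin(4x)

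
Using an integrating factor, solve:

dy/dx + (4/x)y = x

Using integrating factor method:

General solution: y = (1/6)x^2 + Cx^(-4)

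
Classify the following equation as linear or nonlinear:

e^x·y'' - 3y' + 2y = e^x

Linear (y and its derivatives appear to the first power only, no products of y terms)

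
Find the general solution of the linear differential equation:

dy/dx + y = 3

Using integrating factor method:

General solution: y = 3 + Ce^(-x)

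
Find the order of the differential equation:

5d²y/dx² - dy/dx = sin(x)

The order is 2 (highest derivative is of order 2).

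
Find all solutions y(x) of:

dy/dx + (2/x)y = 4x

Using integrating factor method:

General solution: y = x^2 + Cx^(-2)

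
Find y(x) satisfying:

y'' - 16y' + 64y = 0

Characteristic equation: r² - 16r + 64 = 0
Factored: (r - 8)² = 0
Repeated root: r = 8
General solution: y = (C₁ + C₂x)e^(8x)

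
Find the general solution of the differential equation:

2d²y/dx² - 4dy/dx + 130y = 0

Characteristic equation: 2r² - 4r + 130 = 0
Divide by 2: r² - 2r + 65 = 0
Roots: r = 1 ± 8i (complex conjugates)
General solution: y = e^x(C₁cos(8x) + C₂sin(8x))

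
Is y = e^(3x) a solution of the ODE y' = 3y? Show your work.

Verification:
y = e^(3x)
y' = 3e^(3x)
3y = 3e^(3x)
y' = 3y ✓

Yes, it is a solution.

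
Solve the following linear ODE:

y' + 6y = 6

Using integrating factor method:

General solution: y = 1 + Ce^(-6x)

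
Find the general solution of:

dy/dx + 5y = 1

Using integrating factor method:

General solution: y = 1/5 + Ce^(-5x)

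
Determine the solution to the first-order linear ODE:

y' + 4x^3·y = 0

Using integrating factor method:

General solution: y = Ce^(-x^4)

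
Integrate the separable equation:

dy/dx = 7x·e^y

Separating variables and integrating:
-e^(-y) = 7x²/2 + C

General solution: y = -ln(C - 7x²/2)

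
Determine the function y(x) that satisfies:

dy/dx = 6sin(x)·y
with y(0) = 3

General solution: y = Ce^(-6cos(x))
Applying IC y(0) = 3:
Particular solution: y = 3e^(6(1-cos(x)))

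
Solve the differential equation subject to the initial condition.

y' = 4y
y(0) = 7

General solution: y = Ce^(4x)
Applying IC y(0) = 7:
Particular solution: y = 7e^(4x)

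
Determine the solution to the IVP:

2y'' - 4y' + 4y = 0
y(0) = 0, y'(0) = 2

General solution: y = e^x(C₁cos(x) + C₂sin(x))
Complex roots r = 1 ± i
Applying ICs: C₁ = 0, C₂ = 2
Particular solution: y = e^x(2sin(x))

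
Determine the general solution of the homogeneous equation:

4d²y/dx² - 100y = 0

Characteristic equation: 4r² - 100 = 0
Divide by 4: r² - 25 = 0
Roots: r = 5, -5 (distinct real)
General solution: y = C₁e^(5x) + C₂e^(-5x)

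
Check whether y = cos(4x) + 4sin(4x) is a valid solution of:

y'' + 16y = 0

Verification:
y'' = -16cos(4x) - 64sin(4x)
y'' + 16y = 0 ✓

Yes, it is a solution.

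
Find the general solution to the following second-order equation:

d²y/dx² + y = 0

Characteristic equation: r² + 1 = 0
Roots: r = ±i (complex conjugates)
General solution: y = C₁cos(x) + C₂sin(x)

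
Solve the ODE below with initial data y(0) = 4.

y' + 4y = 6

General solution: y = 3/2 + Ce^(-4x)
Applying y(0) = 4: C = 4 - 3/2 = 5/2
Particular solution: y = 3/2 + (5/2)e^(-4x)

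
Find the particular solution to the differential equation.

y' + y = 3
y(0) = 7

General solution: y = 3 + Ce^(-x)
Applying y(0) = 7: C = 7 - 3 = 4
Particular solution: y = 3 + 4e^(-x)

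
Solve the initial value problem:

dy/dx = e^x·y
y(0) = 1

General solution: y = Ce^(e^x)
Applying IC y(0) = 1:
Particular solution: y = e^(e^x - 1)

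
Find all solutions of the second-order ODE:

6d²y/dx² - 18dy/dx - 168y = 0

Characteristic equation: 6r² - 18r - 168 = 0
Divide by 6: r² - 3r - 28 = 0
Roots: r = 7, -4 (distinct real)
General solution: y = C₁e^(7x) + C₂e^(-4x)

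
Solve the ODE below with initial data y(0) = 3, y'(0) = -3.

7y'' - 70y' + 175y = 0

General solution: y = (C₁ + C₂x)e^(5x)
Repeated root r = 5
Applying ICs: C₁ = 3, C₂ = -18
Particular solution: y = (3 - 18x)e^(5x)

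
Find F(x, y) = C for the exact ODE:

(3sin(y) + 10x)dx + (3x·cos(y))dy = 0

Verify exactness: ∂M/∂y = ∂N/∂x ✓
Find F(x,y) such that ∂F/∂x = M, ∂F/∂y = N
Solution: 3x·sin(y) + 5x² = C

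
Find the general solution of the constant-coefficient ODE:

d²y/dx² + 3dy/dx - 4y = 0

Characteristic equation: r² + 3r - 4 = 0
Roots: r = 1, -4 (distinct real)
General solution: y = C₁e^x + C₂e^(-4x)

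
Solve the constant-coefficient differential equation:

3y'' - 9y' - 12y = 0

Characteristic equation: 3r² - 9r - 12 = 0
Divide by 3: r² - 3r - 4 = 0
Roots: r = 4, -1 (distinct real)
General solution: y = C₁e^(4x) + C₂e^(-x)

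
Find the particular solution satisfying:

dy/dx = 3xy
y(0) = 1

General solution: y = Ce^(3x²/2)
Applying IC y(0) = 1:
Particular solution: y = e^(3x²/2)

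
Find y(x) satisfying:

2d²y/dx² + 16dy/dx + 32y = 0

Characteristic equation: 2r² + 16r + 32 = 0
Divide by 2: r² + 8r + 16 = 0
Factored: (r + 4)² = 0
Repeated root: r = -4
General solution: y = (C₁ + C₂x)e^(-4x)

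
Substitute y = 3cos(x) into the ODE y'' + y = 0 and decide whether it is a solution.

Verification:
y'' = -3cos(x)
y'' + y = 0 ✓

Yes, it is a solution.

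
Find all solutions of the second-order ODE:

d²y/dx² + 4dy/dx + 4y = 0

Characteristic equation: r² + 4r + 4 = 0
Factored: (r + 2)² = 0
Repeated root: r = -2
General solution: y = (C₁ + C₂x)e^(-2x)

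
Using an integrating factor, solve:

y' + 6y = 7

Using integrating factor method:

General solution: y = 7/6 + Ce^(-6x)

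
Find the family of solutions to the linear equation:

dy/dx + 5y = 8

Using integrating factor method:

General solution: y = 8/5 + Ce^(-5x)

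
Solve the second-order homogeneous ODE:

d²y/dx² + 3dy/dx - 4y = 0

Characteristic equation: r² + 3r - 4 = 0
Roots: r = 1, -4 (distinct real)
General solution: y = C₁e^x + C₂e^(-4x)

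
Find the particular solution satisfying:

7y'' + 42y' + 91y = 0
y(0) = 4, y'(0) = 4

General solution: y = e^(-3x)(C₁cos(2x) + C₂sin(2x))
Complex roots r = -3 ± 2i
Applying ICs: C₁ = 4, C₂ = 8
Particular solution: y = e^(-3x)(4cos(2x) + 8sin(2x))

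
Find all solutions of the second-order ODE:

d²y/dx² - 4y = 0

Characteristic equation: r² - 4 = 0
Roots: r = 2, -2 (distinct real)
General solution: y = C₁e^(2x) + C₂e^(-2x)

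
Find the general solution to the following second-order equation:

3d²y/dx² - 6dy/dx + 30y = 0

Characteristic equation: 3r² - 6r + 30 = 0
Divide by 3: r² - 2r + 10 = 0
Roots: r = 1 ± 3i (complex conjugates)
General solution: y = e^x(C₁cos(3x) + C₂sin(3x))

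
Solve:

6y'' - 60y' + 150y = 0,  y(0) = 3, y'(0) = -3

General solution: y = (C₁ + C₂x)e^(5x)
Repeated root r = 5
Applying ICs: C₁ = 3, C₂ = -18
Particular solution: y = (3 - 18x)e^(5x)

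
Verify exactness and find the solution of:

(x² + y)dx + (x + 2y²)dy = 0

Verify exactness: ∂M/∂y = ∂N/∂x ✓
Find F(x,y) such that ∂F/∂x = M, ∂F/∂y = N
Solution: x³/3 + xy + 2y³/3 = C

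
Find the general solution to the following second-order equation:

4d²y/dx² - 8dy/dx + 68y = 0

Characteristic equation: 4r² - 8r + 68 = 0
Divide by 4: r² - 2r + 17 = 0
Roots: r = 1 ± 4i (complex conjugates)
General solution: y = e^x(C₁cos(4x) + C₂sin(4x))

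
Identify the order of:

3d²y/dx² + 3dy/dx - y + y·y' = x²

The order is 2 (highest derivative is of order 2).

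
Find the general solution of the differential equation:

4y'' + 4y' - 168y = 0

Characteristic equation: 4r² + 4r - 168 = 0
Divide by 4: r² + r - 42 = 0
Roots: r = 6, -7 (distinct real)
General solution: y = C₁e^(6x) + C₂e^(-7x)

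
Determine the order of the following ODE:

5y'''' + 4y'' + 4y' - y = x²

The order is 4 (highest derivative is of order 4).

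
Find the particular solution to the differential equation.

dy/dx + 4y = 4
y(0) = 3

General solution: y = 1 + Ce^(-4x)
Applying y(0) = 3: C = 3 - 1 = 2
Particular solution: y = 1 + 2e^(-4x)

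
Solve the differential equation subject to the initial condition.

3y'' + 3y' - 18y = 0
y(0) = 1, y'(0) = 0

General solution: y = C₁e^(2x) + C₂e^(-3x)
Applying ICs: C₁ = 3/5, C₂ = 2/5
Particular solution: y = (3/5)e^(2x) + (2/5)e^(-3x)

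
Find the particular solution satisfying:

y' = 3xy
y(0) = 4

General solution: y = Ce^(3x²/2)
Applying IC y(0) = 4:
Particular solution: y = 4e^(3x²/2)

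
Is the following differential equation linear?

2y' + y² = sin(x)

No. Nonlinear (y² term)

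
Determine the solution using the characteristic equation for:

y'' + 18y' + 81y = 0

Characteristic equation: r² + 18r + 81 = 0
Factored: (r + 9)² = 0
Repeated root: r = -9
General solution: y = (C₁ + C₂x)e^(-9x)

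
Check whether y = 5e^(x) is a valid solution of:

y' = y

Verification:
y = 5e^(x)
y' = 5e^(x)
y = 5e^(x)
y' = y ✓

Yes, it is a solution.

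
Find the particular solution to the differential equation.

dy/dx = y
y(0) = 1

General solution: y = Ce^x
Applying IC y(0) = 1:
Particular solution: y = e^x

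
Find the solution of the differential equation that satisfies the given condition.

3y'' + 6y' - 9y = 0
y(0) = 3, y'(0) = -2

General solution: y = C₁e^x + C₂e^(-3x)
Applying ICs: C₁ = 7/4, C₂ = 5/4
Particular solution: y = (7/4)e^x + (5/4)e^(-3x)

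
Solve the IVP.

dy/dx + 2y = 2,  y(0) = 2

General solution: y = 1 + Ce^(-2x)
Applying y(0) = 2: C = 2 - 1 = 1
Particular solution: y = 1 + e^(-2x)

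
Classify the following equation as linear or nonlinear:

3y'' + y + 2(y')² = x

Nonlinear ((y')² term)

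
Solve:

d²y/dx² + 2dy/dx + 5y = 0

Characteristic equation: r² + 2r + 5 = 0
Roots: r = -1 ± 2i (complex conjugates)
General solution: y = e^(-x)(C₁cos(2x) + C₂sin(2x))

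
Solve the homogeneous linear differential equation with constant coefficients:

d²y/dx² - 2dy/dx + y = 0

Characteristic equation: r² - 2r + 1 = 0
Factored: (r - 1)² = 0
Repeated root: r = 1
General solution: y = (C₁ + C₂x)e^x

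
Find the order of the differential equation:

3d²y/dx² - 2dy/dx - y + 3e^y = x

The order is 2 (highest derivative is of order 2).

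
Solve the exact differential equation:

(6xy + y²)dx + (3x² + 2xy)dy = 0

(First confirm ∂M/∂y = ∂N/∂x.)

Verify exactness: ∂M/∂y = ∂N/∂x ✓
Find F(x,y) such that ∂F/∂x = M, ∂F/∂y = N
Solution: 3x²y + xy² = C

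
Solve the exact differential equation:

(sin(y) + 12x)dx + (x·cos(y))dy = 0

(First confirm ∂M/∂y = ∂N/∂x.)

Verify exactness: ∂M/∂y = ∂N/∂x ✓
Find F(x,y) such that ∂F/∂x = M, ∂F/∂y = N
Solution: x·sin(y) + 6x² = C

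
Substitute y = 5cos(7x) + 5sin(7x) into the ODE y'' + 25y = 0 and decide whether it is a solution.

Verification:
y'' = -245cos(7x) - 245sin(7x)
y'' + 25y ≠ 0 (frequency mismatch: got 49 instead of 25)

No, it is not a solution.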